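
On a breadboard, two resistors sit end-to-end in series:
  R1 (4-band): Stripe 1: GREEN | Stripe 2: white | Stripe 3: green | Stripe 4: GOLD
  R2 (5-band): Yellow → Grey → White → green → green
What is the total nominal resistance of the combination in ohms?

54800000 Ω

R1: green, white → 59; green ×10^5 → 5900000 Ω.
R2: yellow, grey, white → 489; green ×10^5 → 48900000 Ω.
Series: 5900000 + 48900000 = 54800000 Ω.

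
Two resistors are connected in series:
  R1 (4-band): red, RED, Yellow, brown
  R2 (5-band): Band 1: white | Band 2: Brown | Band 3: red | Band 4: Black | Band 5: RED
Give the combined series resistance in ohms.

220912 Ω

R1: red, red → 22; yellow ×10^4 → 220000 Ω.
R2: white, brown, red → 912; black ×1 → 912 Ω.
Series: 220000 + 912 = 220912 Ω.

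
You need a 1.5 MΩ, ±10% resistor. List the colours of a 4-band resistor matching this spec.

brown, green, green, silver

1500000 Ω = 15 × 10^5.
1 → brown
5 → green
Multiplier 10^5 → green.
±10% tolerance → silver.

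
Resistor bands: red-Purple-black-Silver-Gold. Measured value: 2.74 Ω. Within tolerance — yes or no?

Red → 2 (first significant figure)
Violet → 7 (second significant figure)
Black → 0 (third significant figure)
Silver → ×0.01 multiplier
Gold → ±5% tolerance
270 × 0.01 = 2.7 Ω
Allowed range: 2.565 Ω to 2.835 Ω.
2.74 Ω lies inside that range.

yes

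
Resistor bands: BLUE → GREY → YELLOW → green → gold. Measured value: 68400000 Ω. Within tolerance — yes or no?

yes

Blue → 6 (first significant figure)
Grey → 8 (second significant figure)
Yellow → 4 (third significant figure)
Green → ×10^5 multiplier
Gold → ±5% tolerance
684 × 100000 = 68400000 Ω
Allowed range: 64980000 Ω to 71820000 Ω.
68400000 Ω lies inside that range.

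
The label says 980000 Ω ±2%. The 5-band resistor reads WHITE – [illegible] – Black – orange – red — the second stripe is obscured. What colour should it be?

980000 Ω = 980 × 10^3.
The second band gives digit 8 of the significand, and 8 is grey.

grey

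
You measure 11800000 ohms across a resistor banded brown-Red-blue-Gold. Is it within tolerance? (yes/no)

Brown → 1 (first significant figure)
Red → 2 (second significant figure)
Blue → ×10^6 multiplier
Gold → ±5% tolerance
12 × 1000000 = 12000000 Ω
Allowed range: 11400000 Ω to 12600000 Ω.
11800000 ohms lies inside that range.

yes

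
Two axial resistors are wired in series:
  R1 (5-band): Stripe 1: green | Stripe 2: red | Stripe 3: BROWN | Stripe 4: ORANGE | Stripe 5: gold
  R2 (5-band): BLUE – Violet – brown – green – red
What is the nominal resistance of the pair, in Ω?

67621000 Ω

R1: green, red, brown → 521; orange ×10^3 → 521000 Ω.
R2: blue, violet, brown → 671; green ×10^5 → 67100000 Ω.
Series: 521000 + 67100000 = 67621000 Ω.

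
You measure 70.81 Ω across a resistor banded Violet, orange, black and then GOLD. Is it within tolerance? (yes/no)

Violet → 7 (first significant figure)
Orange → 3 (second significant figure)
Black → ×1 multiplier
Gold → ±5% tolerance
73 × 1 = 73 Ω
Allowed range: 69.35 Ω to 76.65 Ω.
70.81 Ω lies inside that range.

yes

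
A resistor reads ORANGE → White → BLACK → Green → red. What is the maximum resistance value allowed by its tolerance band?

Orange → 3 (first significant figure)
White → 9 (second significant figure)
Black → 0 (third significant figure)
Green → ×10^5 multiplier
Red → ±2% tolerance
390 × 100000 = 39000000 Ω
Maximum = 39000000 × (1 + 2/100) = 39780000 Ω.

39780000 Ω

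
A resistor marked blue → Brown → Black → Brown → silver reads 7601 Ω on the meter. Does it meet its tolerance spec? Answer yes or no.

Blue → 6 (first significant figure)
Brown → 1 (second significant figure)
Black → 0 (third significant figure)
Brown → ×10 multiplier
Silver → ±10% tolerance
610 × 10 = 6100 Ω
Allowed range: 5490 Ω to 6710 Ω.
7601 Ω lies outside that range.

no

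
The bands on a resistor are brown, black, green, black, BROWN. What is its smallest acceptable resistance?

103.95 Ω

Brown → 1 (first significant figure)
Black → 0 (second significant figure)
Green → 5 (third significant figure)
Black → ×1 multiplier
Brown → ±1% tolerance
105 × 1 = 105 Ω
Smallest = 105 × (1 − 1/100) = 103.95 Ω.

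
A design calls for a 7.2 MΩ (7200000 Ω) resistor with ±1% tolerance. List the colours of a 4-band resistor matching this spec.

violet, red, green, brown

7200000 Ω = 72 × 10^5.
7 → violet
2 → red
Multiplier 10^5 → green.
±1% tolerance → brown.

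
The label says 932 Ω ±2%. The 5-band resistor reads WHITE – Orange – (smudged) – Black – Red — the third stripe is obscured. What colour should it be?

red

932 Ω = 932 × 10^0.
The third band gives digit 2 of the significand, and 2 is red.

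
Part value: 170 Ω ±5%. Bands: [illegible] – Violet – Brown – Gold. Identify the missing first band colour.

brown

170 Ω = 17 × 10^1.
The first band gives digit 1 of the significand, and 1 is brown.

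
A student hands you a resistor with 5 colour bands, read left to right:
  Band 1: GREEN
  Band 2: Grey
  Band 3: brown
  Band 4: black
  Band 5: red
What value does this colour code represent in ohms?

581 Ω

Green → 5 (first significant figure)
Grey → 8 (second significant figure)
Brown → 1 (third significant figure)
Black → ×1 multiplier
581 × 1 = 581 Ω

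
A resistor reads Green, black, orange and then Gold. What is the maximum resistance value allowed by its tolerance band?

52500 Ω

Green → 5 (first significant figure)
Black → 0 (second significant figure)
Orange → ×10^3 multiplier
Gold → ±5% tolerance
50 × 1000 = 50000 Ω
Maximum = 50000 × (1 + 5/100) = 52500 Ω.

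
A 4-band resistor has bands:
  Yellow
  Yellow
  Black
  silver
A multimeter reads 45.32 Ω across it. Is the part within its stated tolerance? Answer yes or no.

Yellow → 4 (first significant figure)
Yellow → 4 (second significant figure)
Black → ×1 multiplier
Silver → ±10% tolerance
44 × 1 = 44 Ω
Allowed range: 39.6 Ω to 48.4 Ω.
45.32 Ω lies inside that range.

yes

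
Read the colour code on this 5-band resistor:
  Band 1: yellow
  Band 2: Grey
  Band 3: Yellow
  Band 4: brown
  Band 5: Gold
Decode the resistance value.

Yellow → 4 (first significant figure)
Grey → 8 (second significant figure)
Yellow → 4 (third significant figure)
Brown → ×10 multiplier
484 × 10 = 4840 Ω

4840 Ω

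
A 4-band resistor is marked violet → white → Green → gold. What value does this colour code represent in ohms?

Violet → 7 (first significant figure)
White → 9 (second significant figure)
Green → ×10^5 multiplier
79 × 100000 = 7900000 Ω

7900000 Ω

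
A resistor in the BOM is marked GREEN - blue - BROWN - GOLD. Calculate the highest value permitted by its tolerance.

588 Ω

Green → 5 (first significant figure)
Blue → 6 (second significant figure)
Brown → ×10 multiplier
Gold → ±5% tolerance
56 × 10 = 560 Ω
Highest = 560 × (1 + 5/100) = 588 Ω.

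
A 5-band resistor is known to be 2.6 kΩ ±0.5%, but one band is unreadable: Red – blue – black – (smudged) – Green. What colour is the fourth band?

brown

2600 Ω = 260 × 10^1.
The fourth band is the multiplier, 10^1, which is brown.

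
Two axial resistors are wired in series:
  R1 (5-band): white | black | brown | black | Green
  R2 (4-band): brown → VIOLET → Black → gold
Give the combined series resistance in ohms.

918 Ω

R1: white, black, brown → 901; black ×1 → 901 Ω.
R2: brown, violet → 17; black ×1 → 17 Ω.
Series: 901 + 17 = 918 Ω.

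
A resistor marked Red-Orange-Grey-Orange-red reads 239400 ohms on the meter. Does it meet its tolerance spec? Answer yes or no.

yes

Red → 2 (first significant figure)
Orange → 3 (second significant figure)
Grey → 8 (third significant figure)
Orange → ×10^3 multiplier
Red → ±2% tolerance
238 × 1000 = 238000 Ω
Allowed range: 233240 Ω to 242760 Ω.
239400 ohms lies inside that range.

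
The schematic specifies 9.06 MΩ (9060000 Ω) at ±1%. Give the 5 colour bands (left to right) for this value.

9060000 Ω = 906 × 10^4.
9 → white
0 → black
6 → blue
Multiplier 10^4 → yellow.
±1% tolerance → brown.

white, black, blue, yellow, brown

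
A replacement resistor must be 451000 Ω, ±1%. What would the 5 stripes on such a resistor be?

yellow, green, brown, orange, brown

451000 Ω = 451 × 10^3.
4 → yellow
5 → green
1 → brown
Multiplier 10^3 → orange.
±1% tolerance → brown.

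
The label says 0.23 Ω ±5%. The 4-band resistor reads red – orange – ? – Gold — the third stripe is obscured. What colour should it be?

0.23 Ω = 23 × 10^-2.
The third band is the multiplier, 10^-2, which is silver.

silver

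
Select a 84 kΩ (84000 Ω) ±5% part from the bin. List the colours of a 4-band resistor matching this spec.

grey, yellow, orange, gold

84000 Ω = 84 × 10^3.
8 → grey
4 → yellow
Multiplier 10^3 → orange.
±5% tolerance → gold.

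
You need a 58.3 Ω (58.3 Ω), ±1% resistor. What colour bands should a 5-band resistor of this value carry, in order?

58.3 Ω = 583 × 10^-1.
5 → green
8 → grey
3 → orange
Multiplier 10^-1 → gold.
±1% tolerance → brown.

green, grey, orange, gold, brown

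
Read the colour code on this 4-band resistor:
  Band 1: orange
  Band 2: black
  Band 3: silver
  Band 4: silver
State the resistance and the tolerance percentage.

Orange → 3 (first significant figure)
Black → 0 (second significant figure)
Silver → ×0.01 multiplier
Silver → ±10% tolerance
30 × 0.01 = 0.3 Ω

0.3 Ω ±10%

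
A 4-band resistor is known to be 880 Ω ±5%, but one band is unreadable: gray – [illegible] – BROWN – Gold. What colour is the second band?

880 Ω = 88 × 10^1.
The second band gives digit 8 of the significand, and 8 is grey.

grey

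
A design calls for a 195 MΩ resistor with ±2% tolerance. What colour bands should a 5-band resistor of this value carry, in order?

brown, white, green, blue, red

195000000 Ω = 195 × 10^6.
1 → brown
9 → white
5 → green
Multiplier 10^6 → blue.
±2% tolerance → red.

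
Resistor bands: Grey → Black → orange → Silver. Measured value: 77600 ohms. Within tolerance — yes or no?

yes

Grey → 8 (first significant figure)
Black → 0 (second significant figure)
Orange → ×10^3 multiplier
Silver → ±10% tolerance
80 × 1000 = 80000 Ω
Allowed range: 72000 Ω to 88000 Ω.
77600 ohms lies inside that range.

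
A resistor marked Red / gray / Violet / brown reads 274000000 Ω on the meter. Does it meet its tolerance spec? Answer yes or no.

no

Red → 2 (first significant figure)
Grey → 8 (second significant figure)
Violet → ×10^7 multiplier
Brown → ±1% tolerance
28 × 10000000 = 280000000 Ω
Allowed range: 277200000 Ω to 282800000 Ω.
274000000 Ω lies outside that range.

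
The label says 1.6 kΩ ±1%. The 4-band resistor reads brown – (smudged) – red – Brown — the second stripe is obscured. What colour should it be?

1600 Ω = 16 × 10^2.
The second band gives digit 6 of the significand, and 6 is blue.

blue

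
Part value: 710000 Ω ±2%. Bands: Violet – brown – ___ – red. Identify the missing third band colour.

710000 Ω = 71 × 10^4.
The third band is the multiplier, 10^4, which is yellow.

yellow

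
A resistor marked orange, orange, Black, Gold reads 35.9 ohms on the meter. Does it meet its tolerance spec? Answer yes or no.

Orange → 3 (first significant figure)
Orange → 3 (second significant figure)
Black → ×1 multiplier
Gold → ±5% tolerance
33 × 1 = 33 Ω
Allowed range: 31.35 Ω to 34.65 Ω.
35.9 ohms lies outside that range.

no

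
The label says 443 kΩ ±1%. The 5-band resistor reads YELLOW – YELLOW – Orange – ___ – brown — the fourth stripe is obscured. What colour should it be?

orange

443000 Ω = 443 × 10^3.
The fourth band is the multiplier, 10^3, which is orange.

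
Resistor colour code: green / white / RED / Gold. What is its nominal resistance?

Green → 5 (first significant figure)
White → 9 (second significant figure)
Red → ×10^2 multiplier
59 × 100 = 5900 Ω

5900 Ω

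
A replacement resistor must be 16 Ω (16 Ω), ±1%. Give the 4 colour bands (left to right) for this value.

16 Ω = 16 × 10^0.
1 → brown
6 → blue
Multiplier 10^0 → black.
±1% tolerance → brown.

brown, blue, black, brown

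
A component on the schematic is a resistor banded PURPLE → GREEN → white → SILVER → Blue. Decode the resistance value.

Violet → 7 (first significant figure)
Green → 5 (second significant figure)
White → 9 (third significant figure)
Silver → ×0.01 multiplier
759 × 0.01 = 7.59 Ω

7.59 Ω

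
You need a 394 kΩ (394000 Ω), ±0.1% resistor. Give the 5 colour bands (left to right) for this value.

orange, white, yellow, orange, violet

394000 Ω = 394 × 10^3.
3 → orange
9 → white
4 → yellow
Multiplier 10^3 → orange.
±0.1% tolerance → violet.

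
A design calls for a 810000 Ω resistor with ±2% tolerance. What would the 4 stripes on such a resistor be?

grey, brown, yellow, red

810000 Ω = 81 × 10^4.
8 → grey
1 → brown
Multiplier 10^4 → yellow.
±2% tolerance → red.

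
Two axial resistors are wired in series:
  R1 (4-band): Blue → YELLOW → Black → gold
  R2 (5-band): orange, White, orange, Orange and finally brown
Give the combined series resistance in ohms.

R1: blue, yellow → 64; black ×1 → 64 Ω.
R2: orange, white, orange → 393; orange ×10^3 → 393000 Ω.
Series: 64 + 393000 = 393064 Ω.

393064 Ω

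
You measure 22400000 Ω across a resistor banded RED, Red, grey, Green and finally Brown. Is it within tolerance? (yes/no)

Red → 2 (first significant figure)
Red → 2 (second significant figure)
Grey → 8 (third significant figure)
Green → ×10^5 multiplier
Brown → ±1% tolerance
228 × 100000 = 22800000 Ω
Allowed range: 22572000 Ω to 23028000 Ω.
22400000 Ω lies outside that range.

no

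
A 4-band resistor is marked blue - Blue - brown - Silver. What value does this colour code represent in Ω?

Blue → 6 (first significant figure)
Blue → 6 (second significant figure)
Brown → ×10 multiplier
66 × 10 = 660 Ω

660 Ω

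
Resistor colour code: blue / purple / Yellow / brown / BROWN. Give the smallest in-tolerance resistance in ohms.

6672.6 Ω

Blue → 6 (first significant figure)
Violet → 7 (second significant figure)
Yellow → 4 (third significant figure)
Brown → ×10 multiplier
Brown → ±1% tolerance
674 × 10 = 6740 Ω
Smallest = 6740 × (1 − 1/100) = 6672.6 Ω.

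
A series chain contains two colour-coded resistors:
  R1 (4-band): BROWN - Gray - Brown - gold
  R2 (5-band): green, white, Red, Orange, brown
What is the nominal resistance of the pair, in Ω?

R1: brown, grey → 18; brown ×10 → 180 Ω.
R2: green, white, red → 592; orange ×10^3 → 592000 Ω.
Series: 180 + 592000 = 592180 Ω.

592180 Ω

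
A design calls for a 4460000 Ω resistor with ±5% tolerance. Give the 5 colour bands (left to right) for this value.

4460000 Ω = 446 × 10^4.
4 → yellow
4 → yellow
6 → blue
Multiplier 10^4 → yellow.
±5% tolerance → gold.

yellow, yellow, blue, yellow, gold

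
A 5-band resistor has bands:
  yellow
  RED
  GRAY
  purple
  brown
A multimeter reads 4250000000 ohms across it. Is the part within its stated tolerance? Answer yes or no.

yes

Yellow → 4 (first significant figure)
Red → 2 (second significant figure)
Grey → 8 (third significant figure)
Violet → ×10^7 multiplier
Brown → ±1% tolerance
428 × 10000000 = 4280000000 Ω
Allowed range: 4237200000 Ω to 4322800000 Ω.
4250000000 ohms lies inside that range.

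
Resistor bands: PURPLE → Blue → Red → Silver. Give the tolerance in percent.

The last band, silver, is the tolerance band.
Silver corresponds to ±10%.

±10%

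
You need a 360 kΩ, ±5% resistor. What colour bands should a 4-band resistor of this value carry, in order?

360000 Ω = 36 × 10^4.
3 → orange
6 → blue
Multiplier 10^4 → yellow.
±5% tolerance → gold.

orange, blue, yellow, gold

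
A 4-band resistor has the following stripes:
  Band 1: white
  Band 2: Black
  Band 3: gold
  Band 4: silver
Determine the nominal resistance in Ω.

9 Ω

White → 9 (first significant figure)
Black → 0 (second significant figure)
Gold → ×0.1 multiplier
90 × 0.1 = 9 Ω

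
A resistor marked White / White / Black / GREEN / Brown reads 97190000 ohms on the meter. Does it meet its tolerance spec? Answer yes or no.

White → 9 (first significant figure)
White → 9 (second significant figure)
Black → 0 (third significant figure)
Green → ×10^5 multiplier
Brown → ±1% tolerance
990 × 100000 = 99000000 Ω
Allowed range: 98010000 Ω to 99990000 Ω.
97190000 ohms lies outside that range.

no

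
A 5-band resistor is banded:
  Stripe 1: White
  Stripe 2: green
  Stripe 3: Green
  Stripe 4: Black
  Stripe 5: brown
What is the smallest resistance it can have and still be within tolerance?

White → 9 (first significant figure)
Green → 5 (second significant figure)
Green → 5 (third significant figure)
Black → ×1 multiplier
Brown → ±1% tolerance
955 × 1 = 955 Ω
Smallest = 955 × (1 − 1/100) = 945.45 Ω.

945.45 Ω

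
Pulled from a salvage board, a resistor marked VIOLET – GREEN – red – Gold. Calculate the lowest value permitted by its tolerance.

7125 Ω

Violet → 7 (first significant figure)
Green → 5 (second significant figure)
Red → ×10^2 multiplier
Gold → ±5% tolerance
75 × 100 = 7500 Ω
Lowest = 7500 × (1 − 5/100) = 7125 Ω.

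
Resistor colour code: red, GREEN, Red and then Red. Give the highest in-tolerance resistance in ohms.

Red → 2 (first significant figure)
Green → 5 (second significant figure)
Red → ×10^2 multiplier
Red → ±2% tolerance
25 × 100 = 2500 Ω
Highest = 2500 × (1 + 2/100) = 2550 Ω.

2550 Ω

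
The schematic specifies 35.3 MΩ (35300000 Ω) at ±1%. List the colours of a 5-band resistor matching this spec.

35300000 Ω = 353 × 10^5.
3 → orange
5 → green
3 → orange
Multiplier 10^5 → green.
±1% tolerance → brown.

orange, green, orange, green, brown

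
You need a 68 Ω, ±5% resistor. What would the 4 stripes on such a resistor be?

blue, grey, black, gold

68 Ω = 68 × 10^0.
6 → blue
8 → grey
Multiplier 10^0 → black.
±5% tolerance → gold.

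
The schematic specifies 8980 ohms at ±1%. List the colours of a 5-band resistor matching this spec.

8980 Ω = 898 × 10^1.
8 → grey
9 → white
8 → grey
Multiplier 10^1 → brown.
±1% tolerance → brown.

grey, white, grey, brown, brown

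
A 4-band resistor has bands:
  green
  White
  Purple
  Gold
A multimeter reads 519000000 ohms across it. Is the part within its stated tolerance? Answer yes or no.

Green → 5 (first significant figure)
White → 9 (second significant figure)
Violet → ×10^7 multiplier
Gold → ±5% tolerance
59 × 10000000 = 590000000 Ω
Allowed range: 560500000 Ω to 619500000 Ω.
519000000 ohms lies outside that range.

no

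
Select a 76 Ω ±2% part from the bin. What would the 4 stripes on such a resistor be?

76 Ω = 76 × 10^0.
7 → violet
6 → blue
Multiplier 10^0 → black.
±2% tolerance → red.

violet, blue, black, red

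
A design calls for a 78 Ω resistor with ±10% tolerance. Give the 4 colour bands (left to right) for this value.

violet, grey, black, silver

78 Ω = 78 × 10^0.
7 → violet
8 → grey
Multiplier 10^0 → black.
±10% tolerance → silver.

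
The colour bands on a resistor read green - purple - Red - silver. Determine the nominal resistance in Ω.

5700 Ω

Green → 5 (first significant figure)
Violet → 7 (second significant figure)
Red → ×10^2 multiplier
57 × 100 = 5700 Ω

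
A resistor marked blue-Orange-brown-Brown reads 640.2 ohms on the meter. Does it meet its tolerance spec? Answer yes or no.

no

Blue → 6 (first significant figure)
Orange → 3 (second significant figure)
Brown → ×10 multiplier
Brown → ±1% tolerance
63 × 10 = 630 Ω
Allowed range: 623.7 Ω to 636.3 Ω.
640.2 ohms lies outside that range.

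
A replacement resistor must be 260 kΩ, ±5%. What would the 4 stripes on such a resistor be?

red, blue, yellow, gold

260000 Ω = 26 × 10^4.
2 → red
6 → blue
Multiplier 10^4 → yellow.
±5% tolerance → gold.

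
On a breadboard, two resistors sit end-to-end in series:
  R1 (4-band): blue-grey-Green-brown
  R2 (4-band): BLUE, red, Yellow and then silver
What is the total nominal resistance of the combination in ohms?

7420000 Ω

R1: blue, grey → 68; green ×10^5 → 6800000 Ω.
R2: blue, red → 62; yellow ×10^4 → 620000 Ω.
Series: 6800000 + 620000 = 7420000 Ω.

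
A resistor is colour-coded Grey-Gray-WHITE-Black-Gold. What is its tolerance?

The last band, gold, is the tolerance band.
Gold corresponds to ±5%.

±5%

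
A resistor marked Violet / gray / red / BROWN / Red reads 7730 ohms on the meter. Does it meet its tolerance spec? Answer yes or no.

Violet → 7 (first significant figure)
Grey → 8 (second significant figure)
Red → 2 (third significant figure)
Brown → ×10 multiplier
Red → ±2% tolerance
782 × 10 = 7820 Ω
Allowed range: 7663.6 Ω to 7976.4 Ω.
7730 ohms lies inside that range.

yes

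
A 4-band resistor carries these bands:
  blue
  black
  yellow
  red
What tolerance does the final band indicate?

The last band, red, is the tolerance band.
Red corresponds to ±2%.

±2%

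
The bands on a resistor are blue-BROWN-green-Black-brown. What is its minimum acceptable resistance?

Blue → 6 (first significant figure)
Brown → 1 (second significant figure)
Green → 5 (third significant figure)
Black → ×1 multiplier
Brown → ±1% tolerance
615 × 1 = 615 Ω
Minimum = 615 × (1 − 1/100) = 608.85 Ω.

608.85 Ω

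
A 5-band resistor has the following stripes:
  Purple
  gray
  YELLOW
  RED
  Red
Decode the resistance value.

78400 Ω

Violet → 7 (first significant figure)
Grey → 8 (second significant figure)
Yellow → 4 (third significant figure)
Red → ×10^2 multiplier
784 × 100 = 78400 Ω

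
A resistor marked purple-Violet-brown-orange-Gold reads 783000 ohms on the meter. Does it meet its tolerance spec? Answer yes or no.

Violet → 7 (first significant figure)
Violet → 7 (second significant figure)
Brown → 1 (third significant figure)
Orange → ×10^3 multiplier
Gold → ±5% tolerance
771 × 1000 = 771000 Ω
Allowed range: 732450 Ω to 809550 Ω.
783000 ohms lies inside that range.

yes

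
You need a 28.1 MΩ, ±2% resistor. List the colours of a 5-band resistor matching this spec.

red, grey, brown, green, red

28100000 Ω = 281 × 10^5.
2 → red
8 → grey
1 → brown
Multiplier 10^5 → green.
±2% tolerance → red.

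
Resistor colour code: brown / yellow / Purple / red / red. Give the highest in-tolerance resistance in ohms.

Brown → 1 (first significant figure)
Yellow → 4 (second significant figure)
Violet → 7 (third significant figure)
Red → ×10^2 multiplier
Red → ±2% tolerance
147 × 100 = 14700 Ω
Highest = 14700 × (1 + 2/100) = 14994 Ω.

14994 Ω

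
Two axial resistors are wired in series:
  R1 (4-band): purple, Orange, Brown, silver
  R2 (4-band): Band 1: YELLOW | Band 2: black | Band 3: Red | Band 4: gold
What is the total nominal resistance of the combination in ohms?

R1: violet, orange → 73; brown ×10 → 730 Ω.
R2: yellow, black → 40; red ×10^2 → 4000 Ω.
Series: 730 + 4000 = 4730 Ω.

4730 Ω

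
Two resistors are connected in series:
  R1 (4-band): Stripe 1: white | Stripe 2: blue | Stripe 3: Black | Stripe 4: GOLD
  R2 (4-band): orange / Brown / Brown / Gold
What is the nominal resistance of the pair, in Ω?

R1: white, blue → 96; black ×1 → 96 Ω.
R2: orange, brown → 31; brown ×10 → 310 Ω.
Series: 96 + 310 = 406 Ω.

406 Ω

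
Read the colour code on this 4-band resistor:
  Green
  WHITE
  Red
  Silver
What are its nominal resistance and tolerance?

Green → 5 (first significant figure)
White → 9 (second significant figure)
Red → ×10^2 multiplier
Silver → ±10% tolerance
59 × 100 = 5900 Ω

5900 Ω ±10%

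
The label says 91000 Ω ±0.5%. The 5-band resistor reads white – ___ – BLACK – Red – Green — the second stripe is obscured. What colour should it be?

91000 Ω = 910 × 10^2.
The second band gives digit 1 of the significand, and 1 is brown.

brown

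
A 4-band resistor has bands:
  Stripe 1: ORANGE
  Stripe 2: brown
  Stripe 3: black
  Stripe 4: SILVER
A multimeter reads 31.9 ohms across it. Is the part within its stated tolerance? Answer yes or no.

yes

Orange → 3 (first significant figure)
Brown → 1 (second significant figure)
Black → ×1 multiplier
Silver → ±10% tolerance
31 × 1 = 31 Ω
Allowed range: 27.9 Ω to 34.1 Ω.
31.9 ohms lies inside that range.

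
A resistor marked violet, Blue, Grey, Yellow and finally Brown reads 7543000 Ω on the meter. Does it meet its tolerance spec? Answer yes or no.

no

Violet → 7 (first significant figure)
Blue → 6 (second significant figure)
Grey → 8 (third significant figure)
Yellow → ×10^4 multiplier
Brown → ±1% tolerance
768 × 10000 = 7680000 Ω
Allowed range: 7603200 Ω to 7756800 Ω.
7543000 Ω lies outside that range.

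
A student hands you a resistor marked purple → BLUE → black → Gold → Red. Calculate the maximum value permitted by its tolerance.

77.52 Ω

Violet → 7 (first significant figure)
Blue → 6 (second significant figure)
Black → 0 (third significant figure)
Gold → ×0.1 multiplier
Red → ±2% tolerance
760 × 0.1 = 76 Ω
Maximum = 76 × (1 + 2/100) = 77.52 Ω.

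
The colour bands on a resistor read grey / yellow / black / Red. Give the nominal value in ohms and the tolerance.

Grey → 8 (first significant figure)
Yellow → 4 (second significant figure)
Black → ×1 multiplier
Red → ±2% tolerance
84 × 1 = 84 Ω

84 Ω ±2%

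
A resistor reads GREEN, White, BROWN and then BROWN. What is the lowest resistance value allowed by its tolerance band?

Green → 5 (first significant figure)
White → 9 (second significant figure)
Brown → ×10 multiplier
Brown → ±1% tolerance
59 × 10 = 590 Ω
Lowest = 590 × (1 − 1/100) = 584.1 Ω.

584.1 Ω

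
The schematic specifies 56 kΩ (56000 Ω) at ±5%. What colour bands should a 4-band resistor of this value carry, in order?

green, blue, orange, gold

56000 Ω = 56 × 10^3.
5 → green
6 → blue
Multiplier 10^3 → orange.
±5% tolerance → gold.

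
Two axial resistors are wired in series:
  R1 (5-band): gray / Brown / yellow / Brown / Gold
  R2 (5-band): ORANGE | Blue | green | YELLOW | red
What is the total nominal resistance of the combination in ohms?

3658140 Ω

R1: grey, brown, yellow → 814; brown ×10 → 8140 Ω.
R2: orange, blue, green → 365; yellow ×10^4 → 3650000 Ω.
Series: 8140 + 3650000 = 3658140 Ω.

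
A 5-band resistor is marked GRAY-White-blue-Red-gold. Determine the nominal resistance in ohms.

Grey → 8 (first significant figure)
White → 9 (second significant figure)
Blue → 6 (third significant figure)
Red → ×10^2 multiplier
896 × 100 = 89600 Ω

89600 Ω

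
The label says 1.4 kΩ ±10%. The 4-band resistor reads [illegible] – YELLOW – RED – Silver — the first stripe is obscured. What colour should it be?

brown

1400 Ω = 14 × 10^2.
The first band gives digit 1 of the significand, and 1 is brown.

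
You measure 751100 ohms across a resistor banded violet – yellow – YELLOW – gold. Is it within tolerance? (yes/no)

yes

Violet → 7 (first significant figure)
Yellow → 4 (second significant figure)
Yellow → ×10^4 multiplier
Gold → ±5% tolerance
74 × 10000 = 740000 Ω
Allowed range: 703000 Ω to 777000 Ω.
751100 ohms lies inside that range.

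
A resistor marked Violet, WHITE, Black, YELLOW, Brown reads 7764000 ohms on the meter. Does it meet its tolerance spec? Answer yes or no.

Violet → 7 (first significant figure)
White → 9 (second significant figure)
Black → 0 (third significant figure)
Yellow → ×10^4 multiplier
Brown → ±1% tolerance
790 × 10000 = 7900000 Ω
Allowed range: 7821000 Ω to 7979000 Ω.
7764000 ohms lies outside that range.

no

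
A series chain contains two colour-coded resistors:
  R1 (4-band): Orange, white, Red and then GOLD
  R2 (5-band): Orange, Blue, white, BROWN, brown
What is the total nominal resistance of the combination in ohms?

R1: orange, white → 39; red ×10^2 → 3900 Ω.
R2: orange, blue, white → 369; brown ×10 → 3690 Ω.
Series: 3900 + 3690 = 7590 Ω.

7590 Ω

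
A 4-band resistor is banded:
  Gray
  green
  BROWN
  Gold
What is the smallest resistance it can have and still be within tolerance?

807.5 Ω

Grey → 8 (first significant figure)
Green → 5 (second significant figure)
Brown → ×10 multiplier
Gold → ±5% tolerance
85 × 10 = 850 Ω
Smallest = 850 × (1 − 5/100) = 807.5 Ω.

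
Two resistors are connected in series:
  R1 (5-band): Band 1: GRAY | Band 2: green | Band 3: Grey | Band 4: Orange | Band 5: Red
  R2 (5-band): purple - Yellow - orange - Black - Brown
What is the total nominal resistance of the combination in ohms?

858743 Ω

R1: grey, green, grey → 858; orange ×10^3 → 858000 Ω.
R2: violet, yellow, orange → 743; black ×1 → 743 Ω.
Series: 858000 + 743 = 858743 Ω.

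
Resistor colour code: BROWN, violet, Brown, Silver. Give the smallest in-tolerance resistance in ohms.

Brown → 1 (first significant figure)
Violet → 7 (second significant figure)
Brown → ×10 multiplier
Silver → ±10% tolerance
17 × 10 = 170 Ω
Smallest = 170 × (1 − 10/100) = 153 Ω.

153 Ω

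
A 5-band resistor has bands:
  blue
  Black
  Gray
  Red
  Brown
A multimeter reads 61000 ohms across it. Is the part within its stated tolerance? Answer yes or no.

yes

Blue → 6 (first significant figure)
Black → 0 (second significant figure)
Grey → 8 (third significant figure)
Red → ×10^2 multiplier
Brown → ±1% tolerance
608 × 100 = 60800 Ω
Allowed range: 60192 Ω to 61408 Ω.
61000 ohms lies inside that range.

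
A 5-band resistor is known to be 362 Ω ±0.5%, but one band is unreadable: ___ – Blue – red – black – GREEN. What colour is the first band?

362 Ω = 362 × 10^0.
The first band gives digit 3 of the significand, and 3 is orange.

orange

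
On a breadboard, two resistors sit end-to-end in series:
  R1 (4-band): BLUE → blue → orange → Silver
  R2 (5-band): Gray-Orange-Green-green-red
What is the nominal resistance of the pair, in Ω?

R1: blue, blue → 66; orange ×10^3 → 66000 Ω.
R2: grey, orange, green → 835; green ×10^5 → 83500000 Ω.
Series: 66000 + 83500000 = 83566000 Ω.

83566000 Ω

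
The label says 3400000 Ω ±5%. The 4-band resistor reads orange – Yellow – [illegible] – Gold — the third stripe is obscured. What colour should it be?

green

3400000 Ω = 34 × 10^5.
The third band is the multiplier, 10^5, which is green.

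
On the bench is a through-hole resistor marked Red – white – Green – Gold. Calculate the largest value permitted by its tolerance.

Red → 2 (first significant figure)
White → 9 (second significant figure)
Green → ×10^5 multiplier
Gold → ±5% tolerance
29 × 100000 = 2900000 Ω
Largest = 2900000 × (1 + 5/100) = 3045000 Ω.

3045000 Ω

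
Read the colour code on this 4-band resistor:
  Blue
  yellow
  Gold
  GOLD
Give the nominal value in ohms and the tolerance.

Blue → 6 (first significant figure)
Yellow → 4 (second significant figure)
Gold → ×0.1 multiplier
Gold → ±5% tolerance
64 × 0.1 = 6.4 Ω

6.4 Ω ±5%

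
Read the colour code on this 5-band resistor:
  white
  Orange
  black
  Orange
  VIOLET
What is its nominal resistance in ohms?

930000 Ω

White → 9 (first significant figure)
Orange → 3 (second significant figure)
Black → 0 (third significant figure)
Orange → ×10^3 multiplier
930 × 1000 = 930000 Ω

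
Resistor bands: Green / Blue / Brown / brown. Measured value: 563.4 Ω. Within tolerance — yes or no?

yes

Green → 5 (first significant figure)
Blue → 6 (second significant figure)
Brown → ×10 multiplier
Brown → ±1% tolerance
56 × 10 = 560 Ω
Allowed range: 554.4 Ω to 565.6 Ω.
563.4 Ω lies inside that range.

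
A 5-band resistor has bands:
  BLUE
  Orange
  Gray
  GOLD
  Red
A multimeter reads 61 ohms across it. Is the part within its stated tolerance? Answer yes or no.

no

Blue → 6 (first significant figure)
Orange → 3 (second significant figure)
Grey → 8 (third significant figure)
Gold → ×0.1 multiplier
Red → ±2% tolerance
638 × 0.1 = 63.8 Ω
Allowed range: 62.524 Ω to 65.076 Ω.
61 ohms lies outside that range.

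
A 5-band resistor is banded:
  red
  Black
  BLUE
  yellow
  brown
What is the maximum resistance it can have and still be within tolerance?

Red → 2 (first significant figure)
Black → 0 (second significant figure)
Blue → 6 (third significant figure)
Yellow → ×10^4 multiplier
Brown → ±1% tolerance
206 × 10000 = 2060000 Ω
Maximum = 2060000 × (1 + 1/100) = 2080600 Ω.

2080600 Ω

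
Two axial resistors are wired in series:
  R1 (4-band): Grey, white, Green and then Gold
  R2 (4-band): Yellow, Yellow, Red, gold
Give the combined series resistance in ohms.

8904400 Ω

R1: grey, white → 89; green ×10^5 → 8900000 Ω.
R2: yellow, yellow → 44; red ×10^2 → 4400 Ω.
Series: 8900000 + 4400 = 8904400 Ω.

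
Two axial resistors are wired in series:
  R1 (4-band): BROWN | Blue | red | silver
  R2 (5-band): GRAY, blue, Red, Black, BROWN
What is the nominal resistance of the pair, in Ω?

2462 Ω

R1: brown, blue → 16; red ×10^2 → 1600 Ω.
R2: grey, blue, red → 862; black ×1 → 862 Ω.
Series: 1600 + 862 = 2462 Ω.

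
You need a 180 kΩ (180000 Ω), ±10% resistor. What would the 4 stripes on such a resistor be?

180000 Ω = 18 × 10^4.
1 → brown
8 → grey
Multiplier 10^4 → yellow.
±10% tolerance → silver.

brown, grey, yellow, silver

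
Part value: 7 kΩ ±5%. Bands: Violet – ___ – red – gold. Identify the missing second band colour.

7000 Ω = 70 × 10^2.
The second band gives digit 0 of the significand, and 0 is black.

black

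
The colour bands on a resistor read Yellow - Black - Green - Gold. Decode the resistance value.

Yellow → 4 (first significant figure)
Black → 0 (second significant figure)
Green → ×10^5 multiplier
40 × 100000 = 4000000 Ω

4000000 Ω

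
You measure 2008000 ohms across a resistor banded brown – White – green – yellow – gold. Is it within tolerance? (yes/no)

yes

Brown → 1 (first significant figure)
White → 9 (second significant figure)
Green → 5 (third significant figure)
Yellow → ×10^4 multiplier
Gold → ±5% tolerance
195 × 10000 = 1950000 Ω
Allowed range: 1852500 Ω to 2047500 Ω.
2008000 ohms lies inside that range.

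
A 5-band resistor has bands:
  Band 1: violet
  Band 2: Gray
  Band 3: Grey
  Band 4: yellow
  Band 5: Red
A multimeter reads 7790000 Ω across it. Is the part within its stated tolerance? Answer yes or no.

yes

Violet → 7 (first significant figure)
Grey → 8 (second significant figure)
Grey → 8 (third significant figure)
Yellow → ×10^4 multiplier
Red → ±2% tolerance
788 × 10000 = 7880000 Ω
Allowed range: 7722400 Ω to 8037600 Ω.
7790000 Ω lies inside that range.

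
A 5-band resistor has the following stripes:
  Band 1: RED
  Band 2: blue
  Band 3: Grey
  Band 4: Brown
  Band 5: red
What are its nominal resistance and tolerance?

2680 Ω ±2%

Red → 2 (first significant figure)
Blue → 6 (second significant figure)
Grey → 8 (third significant figure)
Brown → ×10 multiplier
Red → ±2% tolerance
268 × 10 = 2680 Ω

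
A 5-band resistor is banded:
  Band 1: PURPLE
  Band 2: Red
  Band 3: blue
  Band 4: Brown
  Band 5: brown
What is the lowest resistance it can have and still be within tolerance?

Violet → 7 (first significant figure)
Red → 2 (second significant figure)
Blue → 6 (third significant figure)
Brown → ×10 multiplier
Brown → ±1% tolerance
726 × 10 = 7260 Ω
Lowest = 7260 × (1 − 1/100) = 7187.4 Ω.

7187.4 Ω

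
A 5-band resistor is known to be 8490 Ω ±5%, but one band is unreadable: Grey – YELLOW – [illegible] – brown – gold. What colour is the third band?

white

8490 Ω = 849 × 10^1.
The third band gives digit 9 of the significand, and 9 is white.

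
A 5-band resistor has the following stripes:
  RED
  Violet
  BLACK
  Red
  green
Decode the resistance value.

27000 Ω

Red → 2 (first significant figure)
Violet → 7 (second significant figure)
Black → 0 (third significant figure)
Red → ×10^2 multiplier
270 × 100 = 27000 Ω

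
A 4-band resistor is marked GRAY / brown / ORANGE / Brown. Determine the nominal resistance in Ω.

81000 Ω

Grey → 8 (first significant figure)
Brown → 1 (second significant figure)
Orange → ×10^3 multiplier
81 × 1000 = 81000 Ω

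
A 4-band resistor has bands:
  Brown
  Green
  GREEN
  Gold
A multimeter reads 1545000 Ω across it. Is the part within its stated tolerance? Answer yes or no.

Brown → 1 (first significant figure)
Green → 5 (second significant figure)
Green → ×10^5 multiplier
Gold → ±5% tolerance
15 × 100000 = 1500000 Ω
Allowed range: 1425000 Ω to 1575000 Ω.
1545000 Ω lies inside that range.

yes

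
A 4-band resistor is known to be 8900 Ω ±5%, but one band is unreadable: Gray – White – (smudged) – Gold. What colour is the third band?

8900 Ω = 89 × 10^2.
The third band is the multiplier, 10^2, which is red.

red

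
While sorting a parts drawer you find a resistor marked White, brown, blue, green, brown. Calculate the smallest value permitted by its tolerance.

White → 9 (first significant figure)
Brown → 1 (second significant figure)
Blue → 6 (third significant figure)
Green → ×10^5 multiplier
Brown → ±1% tolerance
916 × 100000 = 91600000 Ω
Smallest = 91600000 × (1 − 1/100) = 90684000 Ω.

90684000 Ω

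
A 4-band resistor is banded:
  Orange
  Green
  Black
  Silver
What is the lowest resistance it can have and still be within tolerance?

Orange → 3 (first significant figure)
Green → 5 (second significant figure)
Black → ×1 multiplier
Silver → ±10% tolerance
35 × 1 = 35 Ω
Lowest = 35 × (1 − 10/100) = 31.5 Ω.

31.5 Ω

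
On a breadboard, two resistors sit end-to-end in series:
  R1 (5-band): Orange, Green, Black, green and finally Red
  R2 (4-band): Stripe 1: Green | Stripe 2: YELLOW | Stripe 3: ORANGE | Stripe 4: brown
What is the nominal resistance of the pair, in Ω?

R1: orange, green, black → 350; green ×10^5 → 35000000 Ω.
R2: green, yellow → 54; orange ×10^3 → 54000 Ω.
Series: 35000000 + 54000 = 35054000 Ω.

35054000 Ω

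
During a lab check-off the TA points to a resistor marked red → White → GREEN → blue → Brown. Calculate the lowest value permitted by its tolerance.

Red → 2 (first significant figure)
White → 9 (second significant figure)
Green → 5 (third significant figure)
Blue → ×10^6 multiplier
Brown → ±1% tolerance
295 × 1000000 = 295000000 Ω
Lowest = 295000000 × (1 − 1/100) = 292050000 Ω.

292050000 Ω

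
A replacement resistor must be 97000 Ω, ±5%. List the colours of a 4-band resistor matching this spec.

97000 Ω = 97 × 10^3.
9 → white
7 → violet
Multiplier 10^3 → orange.
±5% tolerance → gold.

white, violet, orange, gold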